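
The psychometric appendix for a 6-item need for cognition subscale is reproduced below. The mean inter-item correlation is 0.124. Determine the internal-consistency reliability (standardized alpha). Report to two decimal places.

α = 0.46

Standardized α = k·r̄ / (1 + (k−1)·r̄) = 6 × 0.124 / (1 + 5 × 0.124)
  = 0.7440 / 1.6200 = 0.46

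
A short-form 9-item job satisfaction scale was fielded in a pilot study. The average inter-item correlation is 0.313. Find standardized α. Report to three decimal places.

standardized α = 0.804

Standardized α = k·r̄ / (1 + (k−1)·r̄) = 9 × 0.313 / (1 + 8 × 0.313)
  = 2.8170 / 3.5040 = 0.804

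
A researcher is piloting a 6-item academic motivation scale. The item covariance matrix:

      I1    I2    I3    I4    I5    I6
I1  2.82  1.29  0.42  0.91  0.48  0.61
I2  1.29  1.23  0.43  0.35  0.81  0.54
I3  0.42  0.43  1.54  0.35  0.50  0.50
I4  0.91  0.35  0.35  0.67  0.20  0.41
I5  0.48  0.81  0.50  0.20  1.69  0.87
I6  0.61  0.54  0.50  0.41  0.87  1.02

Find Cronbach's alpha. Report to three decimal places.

α = 0.791

sum of item variances = 2.82 + 1.23 + 1.54 + 0.67 + 1.69 + 1.02 = 8.97
Sum of the distinct covariances = 8.67
σ²_total = 8.97 + 2 × 8.67 = 26.31
α = (k/(k−1))·(1 − sum of item variances/σ²_total) = (6/5)·(1 − 8.97/26.31) = 0.791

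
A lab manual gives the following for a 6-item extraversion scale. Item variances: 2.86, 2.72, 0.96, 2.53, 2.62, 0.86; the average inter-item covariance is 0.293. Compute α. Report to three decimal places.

Σσᵢ² = 2.86 + 2.72 + 0.96 + 2.53 + 2.62 + 0.86 = 12.55
Sum of the 15 distinct covariances = 15 × 0.293 = 4.395
σ²_T = Σσᵢ² + 2·Σcov = 12.55 + 2 × 4.395 = 21.340
α = (6/5)·(1 − 12.55/21.340) = 0.494

α = 0.494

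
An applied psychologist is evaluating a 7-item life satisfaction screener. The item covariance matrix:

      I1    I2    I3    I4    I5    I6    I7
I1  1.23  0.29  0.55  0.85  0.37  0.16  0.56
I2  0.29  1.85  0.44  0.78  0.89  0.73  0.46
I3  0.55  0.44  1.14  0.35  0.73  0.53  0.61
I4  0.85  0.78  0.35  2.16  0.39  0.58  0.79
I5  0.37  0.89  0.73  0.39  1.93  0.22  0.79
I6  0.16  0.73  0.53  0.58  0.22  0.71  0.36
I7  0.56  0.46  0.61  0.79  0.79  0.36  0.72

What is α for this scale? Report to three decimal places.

α = 0.818

sum of item variances = 1.23 + 1.85 + 1.14 + 2.16 + 1.93 + 0.71 + 0.72 = 9.74
Sum of the distinct covariances = 11.43
total variance = 9.74 + 2 × 11.43 = 32.60
α = (k/(k−1))·(1 − sum of item variances/total variance) = (7/6)·(1 − 9.74/32.60) = 0.818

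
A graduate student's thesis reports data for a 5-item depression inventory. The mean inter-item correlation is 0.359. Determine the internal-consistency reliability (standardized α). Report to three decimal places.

α = 0.737

Standardized α = k·r̄ / (1 + (k−1)·r̄) = 5 × 0.359 / (1 + 4 × 0.359)
  = 1.7950 / 2.4360 = 0.737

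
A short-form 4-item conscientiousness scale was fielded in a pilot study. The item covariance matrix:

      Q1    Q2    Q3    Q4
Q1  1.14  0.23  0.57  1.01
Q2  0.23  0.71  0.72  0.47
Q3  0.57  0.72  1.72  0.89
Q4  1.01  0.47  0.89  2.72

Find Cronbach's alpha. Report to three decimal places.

α = 0.737

sum of item variances = 1.14 + 0.71 + 1.72 + 2.72 = 6.29
Sum of the distinct covariances = 3.89
σ²_total = 6.29 + 2 × 3.89 = 14.07
α = (k/(k−1))·(1 − sum of item variances/σ²_total) = (4/3)·(1 − 6.29/14.07) = 0.737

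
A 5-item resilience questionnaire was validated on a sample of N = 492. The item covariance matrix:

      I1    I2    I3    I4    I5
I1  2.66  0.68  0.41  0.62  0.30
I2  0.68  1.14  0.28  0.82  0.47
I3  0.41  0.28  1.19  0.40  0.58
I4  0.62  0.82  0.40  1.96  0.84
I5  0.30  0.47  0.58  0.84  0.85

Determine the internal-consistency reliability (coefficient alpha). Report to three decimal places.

coefficient alpha = 0.726

ΣVar(i) = 2.66 + 1.14 + 1.19 + 1.96 + 0.85 = 7.80
Σ_{i<j} σ_ij = 5.40
σ²_T = 7.80 + 2 × 5.40 = 18.60
α = (k/(k−1))·(1 − ΣVar(i)/σ²_T) = (5/4)·(1 − 7.80/18.60) = 0.726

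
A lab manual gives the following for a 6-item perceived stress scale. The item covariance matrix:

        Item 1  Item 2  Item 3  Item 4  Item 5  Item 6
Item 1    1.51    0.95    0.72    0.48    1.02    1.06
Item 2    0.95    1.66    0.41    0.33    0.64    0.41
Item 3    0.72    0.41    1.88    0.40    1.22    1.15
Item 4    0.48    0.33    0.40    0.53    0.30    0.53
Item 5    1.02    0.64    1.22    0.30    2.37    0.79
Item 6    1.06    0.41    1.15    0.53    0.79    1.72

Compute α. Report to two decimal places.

Σσ²ᵢ = 1.51 + 1.66 + 1.88 + 0.53 + 2.37 + 1.72 = 9.67
Σ_{i<j} σ_ij = 10.41
Var(T) = 9.67 + 2 × 10.41 = 30.49
α = (k/(k−1))·(1 − Σσ²ᵢ/Var(T)) = (6/5)·(1 − 9.67/30.49) = 0.82

α = 0.82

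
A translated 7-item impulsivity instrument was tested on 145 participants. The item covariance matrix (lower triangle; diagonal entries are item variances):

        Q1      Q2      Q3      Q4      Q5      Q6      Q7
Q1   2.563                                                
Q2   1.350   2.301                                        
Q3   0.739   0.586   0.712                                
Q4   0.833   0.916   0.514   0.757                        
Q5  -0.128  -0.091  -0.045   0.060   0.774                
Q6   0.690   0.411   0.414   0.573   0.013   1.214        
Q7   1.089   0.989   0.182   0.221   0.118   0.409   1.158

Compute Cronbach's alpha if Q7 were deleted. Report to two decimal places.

Remaining items: Q1, Q2, Q3, Q4, Q5, Q6 (k = 6).
Σσ²ᵢ = 2.563 + 2.301 + 0.712 + 0.757 + 0.774 + 1.214 = 8.321
Var(T) = 8.321 + 2 × 6.835 = 21.991
α (item deleted) = (6/5)·(1 − 8.321/21.991) = 0.75

α = 0.75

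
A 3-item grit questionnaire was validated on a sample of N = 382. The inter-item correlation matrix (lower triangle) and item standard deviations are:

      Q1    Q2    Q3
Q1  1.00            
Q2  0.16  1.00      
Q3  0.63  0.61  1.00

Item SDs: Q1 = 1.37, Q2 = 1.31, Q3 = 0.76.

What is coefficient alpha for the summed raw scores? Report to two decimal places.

Σσ²ᵢ = 1.37² + 1.31² + 0.76² = 4.1706
Covariances σ_ij = r_ij · s_i · s_j:
  σ(Q1,Q2) = 0.16 × 1.37 × 1.31 = 0.2872
  σ(Q1,Q3) = 0.63 × 1.37 × 0.76 = 0.6560
  σ(Q2,Q3) = 0.61 × 1.31 × 0.76 = 0.6073
σ²_T = Σσ²ᵢ + 2·Σσ_ij = 4.1706 + 2 × 1.5505 = 7.2716
α = (3/2)·(1 − 4.1706/7.2716) = 0.64

α = 0.64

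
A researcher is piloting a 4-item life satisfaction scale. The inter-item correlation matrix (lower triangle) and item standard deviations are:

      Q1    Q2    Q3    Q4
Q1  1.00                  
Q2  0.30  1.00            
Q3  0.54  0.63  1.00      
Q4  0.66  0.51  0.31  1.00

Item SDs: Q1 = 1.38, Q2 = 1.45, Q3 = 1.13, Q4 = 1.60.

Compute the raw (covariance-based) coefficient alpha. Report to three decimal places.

coefficient alpha = 0.788

Σσ²ᵢ = 1.38² + 1.45² + 1.13² + 1.60² = 7.8438
Covariances σ_ij = r_ij · s_i · s_j:
  σ(Q1,Q2) = 0.30 × 1.38 × 1.45 = 0.6003
  σ(Q1,Q3) = 0.54 × 1.38 × 1.13 = 0.8421
  σ(Q1,Q4) = 0.66 × 1.38 × 1.60 = 1.4573
  σ(Q2,Q3) = 0.63 × 1.45 × 1.13 = 1.0323
  σ(Q2,Q4) = 0.51 × 1.45 × 1.60 = 1.1832
  σ(Q3,Q4) = 0.31 × 1.13 × 1.60 = 0.5605
σ²_T = Σσ²ᵢ + 2·Σσ_ij = 7.8438 + 2 × 5.6757 = 19.1952
α = (4/3)·(1 − 7.8438/19.1952) = 0.788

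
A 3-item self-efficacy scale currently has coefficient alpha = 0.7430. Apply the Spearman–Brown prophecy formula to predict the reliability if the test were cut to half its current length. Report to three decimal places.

Length factor m = 1/2
α' = m·α / (1 − (1−m)·α)
   = 1/2 × 0.7430 / (1 − (1 − 1/2) × 0.7430)
   = 0.3715 / 0.6285 = 0.591

predicted reliability = 0.591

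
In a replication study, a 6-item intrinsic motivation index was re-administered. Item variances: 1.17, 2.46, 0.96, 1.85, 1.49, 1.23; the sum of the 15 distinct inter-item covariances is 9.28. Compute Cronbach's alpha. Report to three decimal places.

Cronbach's alpha = 0.803

sum of item variances = 1.17 + 2.46 + 0.96 + 1.85 + 1.49 + 1.23 = 9.16
Sum of distinct covariances = 9.28
σ²_total = sum of item variances + 2·Σcov = 9.16 + 2 × 9.28 = 27.72
α = (6/5)·(1 − 9.16/27.72) = 0.803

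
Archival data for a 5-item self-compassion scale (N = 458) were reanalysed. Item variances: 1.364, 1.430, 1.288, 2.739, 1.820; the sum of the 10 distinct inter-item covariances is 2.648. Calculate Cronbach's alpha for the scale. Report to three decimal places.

Σσᵢ² = 1.364 + 1.430 + 1.288 + 2.739 + 1.820 = 8.641
Sum of distinct covariances = 2.648
σ²_total = Σσᵢ² + 2·Σcov = 8.641 + 2 × 2.648 = 13.937
α = (5/4)·(1 − 8.641/13.937) = 0.475

α = 0.475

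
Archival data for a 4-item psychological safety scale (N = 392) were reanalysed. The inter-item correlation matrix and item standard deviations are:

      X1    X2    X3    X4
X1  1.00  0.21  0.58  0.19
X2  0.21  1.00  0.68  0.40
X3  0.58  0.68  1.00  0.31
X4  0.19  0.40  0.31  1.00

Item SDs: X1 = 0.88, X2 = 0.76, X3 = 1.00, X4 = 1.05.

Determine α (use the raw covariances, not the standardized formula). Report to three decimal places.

α = 0.713

Σσ²ᵢ = 0.88² + 0.76² + 1.00² + 1.05² = 3.4545
Covariances σ_ij = r_ij · s_i · s_j:
  σ(X1,X2) = 0.21 × 0.88 × 0.76 = 0.1404
  σ(X1,X3) = 0.58 × 0.88 × 1.00 = 0.5104
  σ(X1,X4) = 0.19 × 0.88 × 1.05 = 0.1756
  σ(X2,X3) = 0.68 × 0.76 × 1.00 = 0.5168
  σ(X2,X4) = 0.40 × 0.76 × 1.05 = 0.3192
  σ(X3,X4) = 0.31 × 1.00 × 1.05 = 0.3255
σ²_T = Σσ²ᵢ + 2·Σσ_ij = 3.4545 + 2 × 1.9879 = 7.4303
α = (4/3)·(1 − 3.4545/7.4303) = 0.713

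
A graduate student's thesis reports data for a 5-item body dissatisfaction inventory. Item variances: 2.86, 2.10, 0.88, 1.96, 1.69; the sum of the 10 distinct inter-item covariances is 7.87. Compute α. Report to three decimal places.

α = 0.780

Σσ²ᵢ = 2.86 + 2.10 + 0.88 + 1.96 + 1.69 = 9.49
Sum of distinct covariances = 7.87
σ²_T = Σσ²ᵢ + 2·Σcov = 9.49 + 2 × 7.87 = 25.23
α = (5/4)·(1 − 9.49/25.23) = 0.780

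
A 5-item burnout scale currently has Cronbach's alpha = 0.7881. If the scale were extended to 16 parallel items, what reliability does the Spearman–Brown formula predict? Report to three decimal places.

predicted reliability = 0.922

Length factor m = 16/5 = 3.2000
α' = m·α / (1 + (m−1)·α)
   = 16/5 × 0.7881 / (1 + (16/5 − 1) × 0.7881)
   = 2.5219 / 2.7338 = 0.922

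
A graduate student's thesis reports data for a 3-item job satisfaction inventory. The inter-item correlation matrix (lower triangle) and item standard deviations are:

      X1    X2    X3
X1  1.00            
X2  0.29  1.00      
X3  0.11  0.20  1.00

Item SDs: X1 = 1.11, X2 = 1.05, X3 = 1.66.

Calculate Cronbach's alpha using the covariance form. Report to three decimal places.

α = 0.388

Σσ²ᵢ = 1.11² + 1.05² + 1.66² = 5.0902
Covariances σ_ij = r_ij · s_i · s_j:
  σ(X1,X2) = 0.29 × 1.11 × 1.05 = 0.3380
  σ(X1,X3) = 0.11 × 1.11 × 1.66 = 0.2027
  σ(X2,X3) = 0.20 × 1.05 × 1.66 = 0.3486
σ²_T = Σσ²ᵢ + 2·Σσ_ij = 5.0902 + 2 × 0.8893 = 6.8688
α = (3/2)·(1 − 5.0902/6.8688) = 0.388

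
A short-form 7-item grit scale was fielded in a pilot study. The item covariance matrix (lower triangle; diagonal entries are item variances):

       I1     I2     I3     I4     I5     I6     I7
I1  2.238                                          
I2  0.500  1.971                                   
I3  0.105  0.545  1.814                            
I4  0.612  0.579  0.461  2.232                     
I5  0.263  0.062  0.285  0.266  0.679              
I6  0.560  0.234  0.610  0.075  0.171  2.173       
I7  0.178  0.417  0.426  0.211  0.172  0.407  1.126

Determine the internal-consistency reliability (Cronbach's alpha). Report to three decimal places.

Cronbach's alpha = 0.628

Σσᵢ² = 2.238 + 1.971 + 1.814 + 2.232 + 0.679 + 2.173 + 1.126 = 12.233
Sum of off-diagonal covariances = 7.139
Var(T) = 12.233 + 2 × 7.139 = 26.511
α = (k/(k−1))·(1 − Σσᵢ²/Var(T)) = (7/6)·(1 − 12.233/26.511) = 0.628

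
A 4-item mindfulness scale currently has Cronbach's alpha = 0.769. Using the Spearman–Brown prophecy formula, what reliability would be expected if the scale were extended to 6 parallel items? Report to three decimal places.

predicted reliability = 0.833

Length factor m = 6/4 = 1.5000
α' = m·α / (1 + (m−1)·α)
   = 6/4 × 0.769 / (1 + (6/4 − 1) × 0.769)
   = 1.1535 / 1.3845 = 0.833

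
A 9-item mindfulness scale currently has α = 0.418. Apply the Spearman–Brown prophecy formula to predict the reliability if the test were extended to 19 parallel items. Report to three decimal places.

Length factor m = 19/9 = 2.1111
α' = m·α / (1 + (m−1)·α)
   = 19/9 × 0.418 / (1 + (19/9 − 1) × 0.418)
   = 0.8824 / 1.4644 = 0.603

predicted reliability = 0.603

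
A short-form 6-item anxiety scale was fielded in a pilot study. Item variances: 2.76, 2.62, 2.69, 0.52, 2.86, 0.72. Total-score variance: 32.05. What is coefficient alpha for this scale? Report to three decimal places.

ΣVar(i) = 2.76 + 2.62 + 2.69 + 0.52 + 2.86 + 0.72 = 12.17
α = (k/(k−1))·(1 − ΣVar(i)/σ²_total) = (6/5)·(1 − 12.17/32.05) = 0.744

α = 0.744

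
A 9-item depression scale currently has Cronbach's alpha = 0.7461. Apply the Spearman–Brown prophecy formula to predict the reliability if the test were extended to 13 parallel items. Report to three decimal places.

predicted reliability = 0.809

Length factor m = 13/9 = 1.4444
α' = m·α / (1 + (m−1)·α)
   = 13/9 × 0.7461 / (1 + (13/9 − 1) × 0.7461)
   = 1.0777 / 1.3316 = 0.809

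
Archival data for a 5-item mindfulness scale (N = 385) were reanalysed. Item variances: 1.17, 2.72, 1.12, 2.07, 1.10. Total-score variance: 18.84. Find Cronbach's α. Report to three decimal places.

Σσ²ᵢ = 1.17 + 2.72 + 1.12 + 2.07 + 1.10 = 8.18
α = (k/(k−1))·(1 − Σσ²ᵢ/σ²_T) = (5/4)·(1 − 8.18/18.84) = 0.707

Cronbach's α = 0.707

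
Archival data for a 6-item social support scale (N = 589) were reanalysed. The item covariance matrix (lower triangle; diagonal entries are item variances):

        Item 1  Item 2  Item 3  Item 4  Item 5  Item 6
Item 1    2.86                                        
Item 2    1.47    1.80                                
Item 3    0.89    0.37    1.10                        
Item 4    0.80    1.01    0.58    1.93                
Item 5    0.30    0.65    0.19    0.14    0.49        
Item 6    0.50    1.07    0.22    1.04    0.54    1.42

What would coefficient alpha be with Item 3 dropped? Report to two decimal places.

Remaining items: Item 1, Item 2, Item 4, Item 5, Item 6 (k = 5).
Σσ²ᵢ = 2.86 + 1.80 + 1.93 + 0.49 + 1.42 = 8.50
Var(T) = 8.50 + 2 × 7.52 = 23.54
α (item deleted) = (5/4)·(1 − 8.50/23.54) = 0.80

coefficient alpha = 0.80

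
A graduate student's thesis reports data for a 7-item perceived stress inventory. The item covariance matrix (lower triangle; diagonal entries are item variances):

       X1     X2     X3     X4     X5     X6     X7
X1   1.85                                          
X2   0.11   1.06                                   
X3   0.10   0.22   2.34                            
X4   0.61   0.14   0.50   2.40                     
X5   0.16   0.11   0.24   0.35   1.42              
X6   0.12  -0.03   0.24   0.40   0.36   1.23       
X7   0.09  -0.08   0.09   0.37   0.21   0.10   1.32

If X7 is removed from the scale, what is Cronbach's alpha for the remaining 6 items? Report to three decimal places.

Cronbach's alpha = 0.496

Remaining items: X1, X2, X3, X4, X5, X6 (k = 6).
Σσᵢ² = 1.85 + 1.06 + 2.34 + 2.40 + 1.42 + 1.23 = 10.30
σ²_T = 10.30 + 2 × 3.63 = 17.56
α (item deleted) = (6/5)·(1 − 10.30/17.56) = 0.496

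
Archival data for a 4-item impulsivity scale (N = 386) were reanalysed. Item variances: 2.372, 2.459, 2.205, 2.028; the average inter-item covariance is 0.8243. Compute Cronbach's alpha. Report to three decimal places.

Σσ²ᵢ = 2.372 + 2.459 + 2.205 + 2.028 = 9.064
Sum of the 6 distinct covariances = 6 × 0.8243 = 4.9458
σ²_total = Σσ²ᵢ + 2·Σcov = 9.064 + 2 × 4.9458 = 18.9556
α = (4/3)·(1 − 9.064/18.9556) = 0.696

Cronbach's alpha = 0.696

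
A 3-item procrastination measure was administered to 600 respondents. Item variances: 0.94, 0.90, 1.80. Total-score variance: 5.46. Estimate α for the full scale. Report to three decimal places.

α = 0.500

sum of item variances = 0.94 + 0.90 + 1.80 = 3.64
α = (k/(k−1))·(1 − sum of item variances/σ²_total) = (3/2)·(1 − 3.64/5.46) = 0.500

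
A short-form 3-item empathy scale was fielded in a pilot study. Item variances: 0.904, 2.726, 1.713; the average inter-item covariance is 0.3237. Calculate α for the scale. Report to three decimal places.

ΣVar(i) = 0.904 + 2.726 + 1.713 = 5.343
Sum of the 3 distinct covariances = 3 × 0.3237 = 0.9711
total variance = ΣVar(i) + 2·Σcov = 5.343 + 2 × 0.9711 = 7.2852
α = (3/2)·(1 − 5.343/7.2852) = 0.400

α = 0.400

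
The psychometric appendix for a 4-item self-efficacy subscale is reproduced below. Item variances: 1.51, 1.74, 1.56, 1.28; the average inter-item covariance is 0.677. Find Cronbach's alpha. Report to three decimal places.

α = 0.762

sum of item variances = 1.51 + 1.74 + 1.56 + 1.28 = 6.09
Sum of the 6 distinct covariances = 6 × 0.677 = 4.062
σ²_total = sum of item variances + 2·Σcov = 6.09 + 2 × 4.062 = 14.214
α = (4/3)·(1 − 6.09/14.214) = 0.762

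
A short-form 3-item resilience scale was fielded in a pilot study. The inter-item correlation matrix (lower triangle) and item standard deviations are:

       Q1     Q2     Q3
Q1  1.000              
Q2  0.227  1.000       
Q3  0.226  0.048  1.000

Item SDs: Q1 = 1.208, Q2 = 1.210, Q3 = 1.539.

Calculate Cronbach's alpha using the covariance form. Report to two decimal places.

α = 0.36

Σσ²ᵢ = 1.208² + 1.210² + 1.539² = 5.2919
Covariances σ_ij = r_ij · s_i · s_j:
  σ(Q1,Q2) = 0.227 × 1.208 × 1.210 = 0.3318
  σ(Q1,Q3) = 0.226 × 1.208 × 1.539 = 0.4202
  σ(Q2,Q3) = 0.048 × 1.210 × 1.539 = 0.0894
σ²_T = Σσ²ᵢ + 2·Σσ_ij = 5.2919 + 2 × 0.8414 = 6.9747
α = (3/2)·(1 − 5.2919/6.9747) = 0.36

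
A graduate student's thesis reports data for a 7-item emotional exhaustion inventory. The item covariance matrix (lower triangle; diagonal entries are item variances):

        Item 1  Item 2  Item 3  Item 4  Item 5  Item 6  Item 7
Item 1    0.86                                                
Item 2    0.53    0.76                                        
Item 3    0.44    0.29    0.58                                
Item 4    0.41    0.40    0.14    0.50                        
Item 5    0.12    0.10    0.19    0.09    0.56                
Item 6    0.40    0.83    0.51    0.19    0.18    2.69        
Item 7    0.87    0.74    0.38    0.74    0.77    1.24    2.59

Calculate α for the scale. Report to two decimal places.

α = 0.81

ΣVar(i) = 0.86 + 0.76 + 0.58 + 0.50 + 0.56 + 2.69 + 2.59 = 8.54
Sum of the distinct covariances = 9.56
Var(T) = 8.54 + 2 × 9.56 = 27.66
α = (k/(k−1))·(1 − ΣVar(i)/Var(T)) = (7/6)·(1 − 8.54/27.66) = 0.81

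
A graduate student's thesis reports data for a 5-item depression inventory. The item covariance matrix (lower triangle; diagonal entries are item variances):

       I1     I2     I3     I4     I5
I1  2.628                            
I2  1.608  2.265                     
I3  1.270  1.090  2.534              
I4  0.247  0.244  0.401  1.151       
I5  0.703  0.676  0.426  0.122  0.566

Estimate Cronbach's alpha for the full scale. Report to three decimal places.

Cronbach's alpha = 0.747

sum of item variances = 2.628 + 2.265 + 2.534 + 1.151 + 0.566 = 9.144
Sum of off-diagonal covariances = 6.787
total variance = 9.144 + 2 × 6.787 = 22.718
α = (k/(k−1))·(1 − sum of item variances/total variance) = (5/4)·(1 − 9.144/22.718) = 0.747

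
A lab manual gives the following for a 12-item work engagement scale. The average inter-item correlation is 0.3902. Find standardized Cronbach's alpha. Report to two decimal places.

Standardized α = k·r̄ / (1 + (k−1)·r̄) = 12 × 0.3902 / (1 + 11 × 0.3902)
  = 4.6824 / 5.2922 = 0.88

α = 0.88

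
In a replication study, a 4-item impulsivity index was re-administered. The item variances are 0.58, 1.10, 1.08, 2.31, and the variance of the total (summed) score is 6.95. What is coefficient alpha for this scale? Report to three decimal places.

α = 0.361

Σσᵢ² = 0.58 + 1.10 + 1.08 + 2.31 = 5.07
α = (k/(k−1))·(1 − Σσᵢ²/σ²_T) = (4/3)·(1 − 5.07/6.95) = 0.361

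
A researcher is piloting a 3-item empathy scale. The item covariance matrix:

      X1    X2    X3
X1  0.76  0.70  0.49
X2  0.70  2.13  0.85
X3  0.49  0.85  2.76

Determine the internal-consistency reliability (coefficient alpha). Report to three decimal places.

ΣVar(i) = 0.76 + 2.13 + 2.76 = 5.65
Σ_{i<j} σ_ij = 2.04
σ²_total = 5.65 + 2 × 2.04 = 9.73
α = (k/(k−1))·(1 − ΣVar(i)/σ²_total) = (3/2)·(1 − 5.65/9.73) = 0.629

α = 0.629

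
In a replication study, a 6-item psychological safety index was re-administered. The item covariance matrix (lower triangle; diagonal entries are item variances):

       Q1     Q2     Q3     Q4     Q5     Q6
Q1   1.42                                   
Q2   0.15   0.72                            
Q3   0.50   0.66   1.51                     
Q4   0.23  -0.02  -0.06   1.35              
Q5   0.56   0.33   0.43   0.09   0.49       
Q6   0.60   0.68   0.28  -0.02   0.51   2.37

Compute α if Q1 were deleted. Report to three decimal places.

Remaining items: Q2, Q3, Q4, Q5, Q6 (k = 5).
Σσᵢ² = 0.72 + 1.51 + 1.35 + 0.49 + 2.37 = 6.44
Var(T) = 6.44 + 2 × 2.88 = 12.20
α (item deleted) = (5/4)·(1 − 6.44/12.20) = 0.590

α = 0.590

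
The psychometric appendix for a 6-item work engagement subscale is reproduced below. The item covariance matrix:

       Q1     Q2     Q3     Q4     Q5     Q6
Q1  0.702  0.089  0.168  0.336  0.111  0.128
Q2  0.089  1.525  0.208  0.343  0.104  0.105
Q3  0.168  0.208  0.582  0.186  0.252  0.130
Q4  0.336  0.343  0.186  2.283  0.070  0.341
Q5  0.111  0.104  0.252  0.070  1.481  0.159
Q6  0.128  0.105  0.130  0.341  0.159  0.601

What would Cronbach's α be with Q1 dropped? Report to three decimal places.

Cronbach's α = 0.462

Remaining items: Q2, Q3, Q4, Q5, Q6 (k = 5).
Σσᵢ² = 1.525 + 0.582 + 2.283 + 1.481 + 0.601 = 6.472
total variance = 6.472 + 2 × 1.898 = 10.268
α (item deleted) = (5/4)·(1 − 6.472/10.268) = 0.462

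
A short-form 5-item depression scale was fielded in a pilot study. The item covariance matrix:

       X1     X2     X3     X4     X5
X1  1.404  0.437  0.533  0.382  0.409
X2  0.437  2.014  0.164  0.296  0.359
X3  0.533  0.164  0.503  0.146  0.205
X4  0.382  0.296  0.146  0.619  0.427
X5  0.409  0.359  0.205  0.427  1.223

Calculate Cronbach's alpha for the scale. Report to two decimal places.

Cronbach's alpha = 0.67

Σσ²ᵢ = 1.404 + 2.014 + 0.503 + 0.619 + 1.223 = 5.763
Sum of the distinct covariances = 3.358
σ²_total = 5.763 + 2 × 3.358 = 12.479
α = (k/(k−1))·(1 − Σσ²ᵢ/σ²_total) = (5/4)·(1 − 5.763/12.479) = 0.67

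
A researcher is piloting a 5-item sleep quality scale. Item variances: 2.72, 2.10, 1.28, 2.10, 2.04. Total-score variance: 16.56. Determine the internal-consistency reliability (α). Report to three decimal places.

Σσ²ᵢ = 2.72 + 2.10 + 1.28 + 2.10 + 2.04 = 10.24
α = (k/(k−1))·(1 − Σσ²ᵢ/σ²_T) = (5/4)·(1 − 10.24/16.56) = 0.477

α = 0.477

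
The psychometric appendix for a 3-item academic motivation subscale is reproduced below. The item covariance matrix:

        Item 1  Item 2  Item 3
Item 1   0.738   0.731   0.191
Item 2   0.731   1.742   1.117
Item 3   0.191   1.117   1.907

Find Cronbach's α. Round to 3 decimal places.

α = 0.723

Σσ²ᵢ = 0.738 + 1.742 + 1.907 = 4.387
Sum of off-diagonal covariances = 2.039
Var(T) = 4.387 + 2 × 2.039 = 8.465
α = (k/(k−1))·(1 − Σσ²ᵢ/Var(T)) = (3/2)·(1 − 4.387/8.465) = 0.723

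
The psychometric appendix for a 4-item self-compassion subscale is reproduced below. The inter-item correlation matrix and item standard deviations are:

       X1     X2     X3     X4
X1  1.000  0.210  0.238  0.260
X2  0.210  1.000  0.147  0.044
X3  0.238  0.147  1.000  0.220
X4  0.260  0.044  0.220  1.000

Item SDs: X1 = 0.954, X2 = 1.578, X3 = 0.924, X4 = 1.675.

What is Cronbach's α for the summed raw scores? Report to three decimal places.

Cronbach's α = 0.418

Σσ²ᵢ = 0.954² + 1.578² + 0.924² + 1.675² = 7.0596
Covariances σ_ij = r_ij · s_i · s_j:
  σ(X1,X2) = 0.210 × 0.954 × 1.578 = 0.3161
  σ(X1,X3) = 0.238 × 0.954 × 0.924 = 0.2098
  σ(X1,X4) = 0.260 × 0.954 × 1.675 = 0.4155
  σ(X2,X3) = 0.147 × 1.578 × 0.924 = 0.2143
  σ(X2,X4) = 0.044 × 1.578 × 1.675 = 0.1163
  σ(X3,X4) = 0.220 × 0.924 × 1.675 = 0.3405
σ²_T = Σσ²ᵢ + 2·Σσ_ij = 7.0596 + 2 × 1.6125 = 10.2846
α = (4/3)·(1 − 7.0596/10.2846) = 0.418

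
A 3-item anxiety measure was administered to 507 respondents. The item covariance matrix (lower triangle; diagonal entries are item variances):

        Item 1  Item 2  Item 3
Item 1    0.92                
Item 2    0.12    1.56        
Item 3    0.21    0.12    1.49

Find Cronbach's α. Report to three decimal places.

ΣVar(i) = 0.92 + 1.56 + 1.49 = 3.97
Σ_{i<j} σ_ij = 0.45
σ²_T = 3.97 + 2 × 0.45 = 4.87
α = (k/(k−1))·(1 − ΣVar(i)/σ²_T) = (3/2)·(1 − 3.97/4.87) = 0.277

Cronbach's α = 0.277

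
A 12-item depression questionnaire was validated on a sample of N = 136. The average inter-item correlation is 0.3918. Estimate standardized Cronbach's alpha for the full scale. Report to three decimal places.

standardized Cronbach's alpha = 0.885

Standardized α = k·r̄ / (1 + (k−1)·r̄) = 12 × 0.3918 / (1 + 11 × 0.3918)
  = 4.7016 / 5.3098 = 0.885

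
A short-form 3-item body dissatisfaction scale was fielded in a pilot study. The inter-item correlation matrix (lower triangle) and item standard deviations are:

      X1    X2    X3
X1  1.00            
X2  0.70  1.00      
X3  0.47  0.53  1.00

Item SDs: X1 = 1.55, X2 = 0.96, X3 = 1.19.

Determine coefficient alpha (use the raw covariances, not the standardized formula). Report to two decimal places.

Σσ²ᵢ = 1.55² + 0.96² + 1.19² = 4.7402
Covariances σ_ij = r_ij · s_i · s_j:
  σ(X1,X2) = 0.70 × 1.55 × 0.96 = 1.0416
  σ(X1,X3) = 0.47 × 1.55 × 1.19 = 0.8669
  σ(X2,X3) = 0.53 × 0.96 × 1.19 = 0.6055
σ²_T = Σσ²ᵢ + 2·Σσ_ij = 4.7402 + 2 × 2.5140 = 9.7682
α = (3/2)·(1 − 4.7402/9.7682) = 0.77

coefficient alpha = 0.77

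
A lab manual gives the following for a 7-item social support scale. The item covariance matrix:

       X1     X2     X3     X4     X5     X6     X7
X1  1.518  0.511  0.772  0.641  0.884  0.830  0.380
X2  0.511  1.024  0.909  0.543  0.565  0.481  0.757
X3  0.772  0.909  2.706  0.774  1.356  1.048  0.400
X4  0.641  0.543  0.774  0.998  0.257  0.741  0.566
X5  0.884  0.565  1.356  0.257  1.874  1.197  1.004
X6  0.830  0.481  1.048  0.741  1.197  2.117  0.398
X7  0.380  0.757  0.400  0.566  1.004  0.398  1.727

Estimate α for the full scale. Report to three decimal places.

α = 0.834

Σσᵢ² = 1.518 + 1.024 + 2.706 + 0.998 + 1.874 + 2.117 + 1.727 = 11.964
Σ_{i<j} σ_ij = 15.014
σ²_T = 11.964 + 2 × 15.014 = 41.992
α = (k/(k−1))·(1 − Σσᵢ²/σ²_T) = (7/6)·(1 − 11.964/41.992) = 0.834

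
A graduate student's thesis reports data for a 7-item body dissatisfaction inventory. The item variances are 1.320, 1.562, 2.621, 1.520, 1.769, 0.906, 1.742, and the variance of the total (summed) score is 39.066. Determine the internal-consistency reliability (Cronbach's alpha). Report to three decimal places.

Σσ²ᵢ = 1.320 + 1.562 + 2.621 + 1.520 + 1.769 + 0.906 + 1.742 = 11.440
α = (k/(k−1))·(1 − Σσ²ᵢ/σ²_T) = (7/6)·(1 − 11.440/39.066) = 0.825

Cronbach's alpha = 0.825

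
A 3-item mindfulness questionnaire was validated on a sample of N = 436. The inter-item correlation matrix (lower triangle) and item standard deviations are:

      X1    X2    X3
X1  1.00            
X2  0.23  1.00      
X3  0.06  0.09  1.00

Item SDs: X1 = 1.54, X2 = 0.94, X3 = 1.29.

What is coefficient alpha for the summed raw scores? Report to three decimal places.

α = 0.279

Σσ²ᵢ = 1.54² + 0.94² + 1.29² = 4.9193
Covariances σ_ij = r_ij · s_i · s_j:
  σ(X1,X2) = 0.23 × 1.54 × 0.94 = 0.3329
  σ(X1,X3) = 0.06 × 1.54 × 1.29 = 0.1192
  σ(X2,X3) = 0.09 × 0.94 × 1.29 = 0.1091
σ²_T = Σσ²ᵢ + 2·Σσ_ij = 4.9193 + 2 × 0.5612 = 6.0417
α = (3/2)·(1 − 4.9193/6.0417) = 0.279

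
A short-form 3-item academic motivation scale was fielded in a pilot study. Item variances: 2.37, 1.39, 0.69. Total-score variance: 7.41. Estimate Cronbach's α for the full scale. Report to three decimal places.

Cronbach's α = 0.599

Σσᵢ² = 2.37 + 1.39 + 0.69 = 4.45
α = (k/(k−1))·(1 − Σσᵢ²/σ²_T) = (3/2)·(1 − 4.45/7.41) = 0.599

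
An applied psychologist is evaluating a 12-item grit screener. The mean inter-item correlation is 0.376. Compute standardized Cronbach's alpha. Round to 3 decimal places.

Standardized α = k·r̄ / (1 + (k−1)·r̄) = 12 × 0.376 / (1 + 11 × 0.376)
  = 4.5120 / 5.1360 = 0.879

α = 0.879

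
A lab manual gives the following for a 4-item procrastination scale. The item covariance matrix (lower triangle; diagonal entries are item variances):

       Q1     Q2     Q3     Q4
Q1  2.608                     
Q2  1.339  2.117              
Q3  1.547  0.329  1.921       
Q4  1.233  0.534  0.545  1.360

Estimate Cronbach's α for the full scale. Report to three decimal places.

Cronbach's α = 0.773

sum of item variances = 2.608 + 2.117 + 1.921 + 1.360 = 8.006
Σ_{i<j} σ_ij = 5.527
Var(T) = 8.006 + 2 × 5.527 = 19.060
α = (k/(k−1))·(1 − sum of item variances/Var(T)) = (4/3)·(1 − 8.006/19.060) = 0.773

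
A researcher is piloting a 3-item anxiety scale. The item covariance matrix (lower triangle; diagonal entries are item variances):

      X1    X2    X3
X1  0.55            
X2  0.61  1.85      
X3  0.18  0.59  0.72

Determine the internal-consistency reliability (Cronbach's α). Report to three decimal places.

α = 0.704

sum of item variances = 0.55 + 1.85 + 0.72 = 3.12
Σ_{i<j} σ_ij = 1.38
σ²_T = 3.12 + 2 × 1.38 = 5.88
α = (k/(k−1))·(1 − sum of item variances/σ²_T) = (3/2)·(1 − 3.12/5.88) = 0.704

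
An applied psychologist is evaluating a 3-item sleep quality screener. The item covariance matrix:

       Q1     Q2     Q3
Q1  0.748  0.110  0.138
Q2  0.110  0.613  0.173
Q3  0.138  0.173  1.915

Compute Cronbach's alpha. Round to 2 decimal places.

Σσ²ᵢ = 0.748 + 0.613 + 1.915 = 3.276
Sum of the distinct covariances = 0.421
Var(T) = 3.276 + 2 × 0.421 = 4.118
α = (k/(k−1))·(1 − Σσ²ᵢ/Var(T)) = (3/2)·(1 − 3.276/4.118) = 0.31

Cronbach's alpha = 0.31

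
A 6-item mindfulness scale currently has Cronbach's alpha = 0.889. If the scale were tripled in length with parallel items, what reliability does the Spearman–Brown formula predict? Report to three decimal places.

Length factor m = 3
α' = m·α / (1 + (m−1)·α)
   = 3 × 0.889 / (1 + (3 − 1) × 0.889)
   = 2.6670 / 2.7780 = 0.960

predicted reliability = 0.960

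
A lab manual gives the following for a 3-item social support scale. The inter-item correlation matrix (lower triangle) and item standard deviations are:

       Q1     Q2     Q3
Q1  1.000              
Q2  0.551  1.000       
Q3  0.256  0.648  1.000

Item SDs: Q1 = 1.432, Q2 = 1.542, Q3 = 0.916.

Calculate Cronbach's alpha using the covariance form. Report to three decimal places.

Σσ²ᵢ = 1.432² + 1.542² + 0.916² = 5.2674
Covariances σ_ij = r_ij · s_i · s_j:
  σ(Q1,Q2) = 0.551 × 1.432 × 1.542 = 1.2167
  σ(Q1,Q3) = 0.256 × 1.432 × 0.916 = 0.3358
  σ(Q2,Q3) = 0.648 × 1.542 × 0.916 = 0.9153
σ²_T = Σσ²ᵢ + 2·Σσ_ij = 5.2674 + 2 × 2.4678 = 10.2030
α = (3/2)·(1 − 5.2674/10.2030) = 0.726

Cronbach's alpha = 0.726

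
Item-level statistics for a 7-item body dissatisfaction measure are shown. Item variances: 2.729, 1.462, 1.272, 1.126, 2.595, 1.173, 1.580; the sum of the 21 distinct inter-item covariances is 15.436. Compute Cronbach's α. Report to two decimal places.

Σσᵢ² = 2.729 + 1.462 + 1.272 + 1.126 + 2.595 + 1.173 + 1.580 = 11.937
Sum of distinct covariances = 15.436
total variance = Σσᵢ² + 2·Σcov = 11.937 + 2 × 15.436 = 42.809
α = (7/6)·(1 − 11.937/42.809) = 0.84

Cronbach's α = 0.84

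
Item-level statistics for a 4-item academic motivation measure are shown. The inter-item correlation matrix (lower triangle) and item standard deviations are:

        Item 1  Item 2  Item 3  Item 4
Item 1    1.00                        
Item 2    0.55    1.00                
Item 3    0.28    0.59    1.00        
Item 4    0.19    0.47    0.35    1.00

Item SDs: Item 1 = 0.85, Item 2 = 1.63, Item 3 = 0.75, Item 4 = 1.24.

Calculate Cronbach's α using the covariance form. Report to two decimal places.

Cronbach's α = 0.71

Σσ²ᵢ = 0.85² + 1.63² + 0.75² + 1.24² = 5.4795
Covariances σ_ij = r_ij · s_i · s_j:
  σ(Item 1,Item 2) = 0.55 × 0.85 × 1.63 = 0.7620
  σ(Item 1,Item 3) = 0.28 × 0.85 × 0.75 = 0.1785
  σ(Item 1,Item 4) = 0.19 × 0.85 × 1.24 = 0.2003
  σ(Item 2,Item 3) = 0.59 × 1.63 × 0.75 = 0.7213
  σ(Item 2,Item 4) = 0.47 × 1.63 × 1.24 = 0.9500
  σ(Item 3,Item 4) = 0.35 × 0.75 × 1.24 = 0.3255
σ²_T = Σσ²ᵢ + 2·Σσ_ij = 5.4795 + 2 × 3.1376 = 11.7547
α = (4/3)·(1 − 5.4795/11.7547) = 0.71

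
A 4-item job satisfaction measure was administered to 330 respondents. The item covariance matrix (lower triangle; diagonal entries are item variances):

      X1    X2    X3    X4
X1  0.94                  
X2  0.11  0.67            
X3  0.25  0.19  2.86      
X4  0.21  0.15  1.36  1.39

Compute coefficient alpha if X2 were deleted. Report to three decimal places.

coefficient alpha = 0.618

Remaining items: X1, X3, X4 (k = 3).
sum of item variances = 0.94 + 2.86 + 1.39 = 5.19
Var(T) = 5.19 + 2 × 1.82 = 8.83
α (item deleted) = (3/2)·(1 − 5.19/8.83) = 0.618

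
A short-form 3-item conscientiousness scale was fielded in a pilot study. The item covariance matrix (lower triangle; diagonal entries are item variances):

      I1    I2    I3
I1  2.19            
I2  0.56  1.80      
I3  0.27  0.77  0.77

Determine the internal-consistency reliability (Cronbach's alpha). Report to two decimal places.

Cronbach's alpha = 0.60

Σσ²ᵢ = 2.19 + 1.80 + 0.77 = 4.76
Sum of off-diagonal covariances = 1.60
Var(T) = 4.76 + 2 × 1.60 = 7.96
α = (k/(k−1))·(1 − Σσ²ᵢ/Var(T)) = (3/2)·(1 − 4.76/7.96) = 0.60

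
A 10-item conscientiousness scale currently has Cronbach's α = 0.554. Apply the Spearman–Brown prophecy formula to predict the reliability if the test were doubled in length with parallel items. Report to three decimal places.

predicted reliability = 0.713

Length factor m = 2
α' = m·α / (1 + (m−1)·α)
   = 2 × 0.554 / (1 + (2 − 1) × 0.554)
   = 1.1080 / 1.5540 = 0.713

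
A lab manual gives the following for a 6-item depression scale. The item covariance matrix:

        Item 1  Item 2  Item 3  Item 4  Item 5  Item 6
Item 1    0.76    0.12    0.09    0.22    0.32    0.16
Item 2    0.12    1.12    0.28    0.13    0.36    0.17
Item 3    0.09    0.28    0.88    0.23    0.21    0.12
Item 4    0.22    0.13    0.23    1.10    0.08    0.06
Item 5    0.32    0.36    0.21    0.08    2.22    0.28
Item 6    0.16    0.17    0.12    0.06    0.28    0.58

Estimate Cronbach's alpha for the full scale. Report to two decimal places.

ΣVar(i) = 0.76 + 1.12 + 0.88 + 1.10 + 2.22 + 0.58 = 6.66
Sum of off-diagonal covariances = 2.83
σ²_total = 6.66 + 2 × 2.83 = 12.32
α = (k/(k−1))·(1 − ΣVar(i)/σ²_total) = (6/5)·(1 − 6.66/12.32) = 0.55

Cronbach's alpha = 0.55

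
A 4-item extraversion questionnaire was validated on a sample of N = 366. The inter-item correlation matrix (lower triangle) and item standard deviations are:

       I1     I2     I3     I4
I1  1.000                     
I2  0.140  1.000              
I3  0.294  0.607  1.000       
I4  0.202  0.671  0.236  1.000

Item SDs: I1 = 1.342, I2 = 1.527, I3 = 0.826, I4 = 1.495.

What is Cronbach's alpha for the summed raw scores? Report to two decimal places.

Cronbach's alpha = 0.67

Σσ²ᵢ = 1.342² + 1.527² + 0.826² + 1.495² = 7.0500
Covariances σ_ij = r_ij · s_i · s_j:
  σ(I1,I2) = 0.140 × 1.342 × 1.527 = 0.2869
  σ(I1,I3) = 0.294 × 1.342 × 0.826 = 0.3259
  σ(I1,I4) = 0.202 × 1.342 × 1.495 = 0.4053
  σ(I2,I3) = 0.607 × 1.527 × 0.826 = 0.7656
  σ(I2,I4) = 0.671 × 1.527 × 1.495 = 1.5318
  σ(I3,I4) = 0.236 × 0.826 × 1.495 = 0.2914
σ²_T = Σσ²ᵢ + 2·Σσ_ij = 7.0500 + 2 × 3.6069 = 14.2638
α = (4/3)·(1 − 7.0500/14.2638) = 0.67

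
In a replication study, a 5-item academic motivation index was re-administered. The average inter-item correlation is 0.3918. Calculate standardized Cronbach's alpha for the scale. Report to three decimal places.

Standardized α = k·r̄ / (1 + (k−1)·r̄) = 5 × 0.3918 / (1 + 4 × 0.3918)
  = 1.9590 / 2.5672 = 0.763

standardized Cronbach's alpha = 0.763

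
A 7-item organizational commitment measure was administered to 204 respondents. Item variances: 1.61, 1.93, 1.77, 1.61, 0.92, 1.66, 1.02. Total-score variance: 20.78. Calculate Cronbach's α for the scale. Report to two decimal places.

Σσᵢ² = 1.61 + 1.93 + 1.77 + 1.61 + 0.92 + 1.66 + 1.02 = 10.52
α = (k/(k−1))·(1 − Σσᵢ²/total variance) = (7/6)·(1 − 10.52/20.78) = 0.58

α = 0.58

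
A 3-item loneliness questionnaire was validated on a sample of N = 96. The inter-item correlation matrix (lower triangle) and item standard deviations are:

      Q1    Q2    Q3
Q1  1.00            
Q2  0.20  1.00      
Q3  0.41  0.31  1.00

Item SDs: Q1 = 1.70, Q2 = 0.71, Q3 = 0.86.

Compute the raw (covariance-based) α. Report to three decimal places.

Σσ²ᵢ = 1.70² + 0.71² + 0.86² = 4.1337
Covariances σ_ij = r_ij · s_i · s_j:
  σ(Q1,Q2) = 0.20 × 1.70 × 0.71 = 0.2414
  σ(Q1,Q3) = 0.41 × 1.70 × 0.86 = 0.5994
  σ(Q2,Q3) = 0.31 × 0.71 × 0.86 = 0.1893
σ²_T = Σσ²ᵢ + 2·Σσ_ij = 4.1337 + 2 × 1.0301 = 6.1939
α = (3/2)·(1 − 4.1337/6.1939) = 0.499

α = 0.499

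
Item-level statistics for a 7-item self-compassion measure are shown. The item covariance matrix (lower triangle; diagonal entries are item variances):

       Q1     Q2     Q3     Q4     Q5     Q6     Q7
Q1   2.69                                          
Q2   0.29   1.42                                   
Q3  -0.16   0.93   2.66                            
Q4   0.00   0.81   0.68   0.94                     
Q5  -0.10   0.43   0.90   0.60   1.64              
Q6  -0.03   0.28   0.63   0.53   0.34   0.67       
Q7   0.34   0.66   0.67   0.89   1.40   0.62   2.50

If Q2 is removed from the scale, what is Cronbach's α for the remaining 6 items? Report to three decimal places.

α = 0.682

Remaining items: Q1, Q3, Q4, Q5, Q6, Q7 (k = 6).
sum of item variances = 2.69 + 2.66 + 0.94 + 1.64 + 0.67 + 2.50 = 11.10
Var(T) = 11.10 + 2 × 7.31 = 25.72
α (item deleted) = (6/5)·(1 − 11.10/25.72) = 0.682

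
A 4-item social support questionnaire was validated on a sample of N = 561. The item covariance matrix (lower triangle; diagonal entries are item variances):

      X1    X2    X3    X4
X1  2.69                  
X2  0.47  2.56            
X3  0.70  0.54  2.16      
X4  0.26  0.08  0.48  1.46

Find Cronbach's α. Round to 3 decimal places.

sum of item variances = 2.69 + 2.56 + 2.16 + 1.46 = 8.87
Sum of the distinct covariances = 2.53
σ²_total = 8.87 + 2 × 2.53 = 13.93
α = (k/(k−1))·(1 − sum of item variances/σ²_total) = (4/3)·(1 − 8.87/13.93) = 0.484

Cronbach's α = 0.484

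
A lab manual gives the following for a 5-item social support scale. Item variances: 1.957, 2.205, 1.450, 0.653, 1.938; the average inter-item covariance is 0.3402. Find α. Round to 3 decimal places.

α = 0.567

sum of item variances = 1.957 + 2.205 + 1.450 + 0.653 + 1.938 = 8.203
Sum of the 10 distinct covariances = 10 × 0.3402 = 3.4020
σ²_total = sum of item variances + 2·Σcov = 8.203 + 2 × 3.4020 = 15.0070
α = (5/4)·(1 − 8.203/15.0070) = 0.567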